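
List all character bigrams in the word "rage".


Word: "rage" (length 4)
Number of bigrams = 4 - 2 + 1 = 3
  Position 0: "ra"
  Position 1: "ag"
  Position 2: "ge"
Bigrams = "ra", "ag", "ge"


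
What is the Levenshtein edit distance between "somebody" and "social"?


Word 1: "somebody" (length 8)
Word 2: "social" (length 6)
One optimal edit sequence (insert/delete/substitute each cost 1):
  1. keep 's'
  2. keep 'o'
  3. delete 'm'  (+1)
  4. delete 'e'  (+1)
  5. substitute 'b' -> 'c'  (+1)
  6. substitute 'o' -> 'i'  (+1)
  7. substitute 'd' -> 'a'  (+1)
  8. substitute 'y' -> 'l'  (+1)
Total edit operations: 6
Edit distance = 6


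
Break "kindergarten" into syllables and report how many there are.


Word: "kindergarten"
Syllable breakdown: kin / der / gar / ten
Counting: 4 parts
= 4 syllables


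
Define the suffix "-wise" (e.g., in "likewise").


Suffix: -wise
Example: likewise (like + -wise)
Meaning = in the manner of


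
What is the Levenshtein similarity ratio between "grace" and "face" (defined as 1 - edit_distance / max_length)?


Word 1: "grace" (length 5)
Word 2: "face" (length 4)
One optimal edit sequence:
  1. delete 'g'  (+1)
  2. substitute 'r' -> 'f'  (+1)
  3. keep 'a'
  4. keep 'c'
  5. keep 'e'
Edit distance = 2
Max length = max(5, 4) = 5
Similarity = 1 - 2/5
= 0.6000


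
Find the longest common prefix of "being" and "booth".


Word 1: "being"
Word 2: "booth"
Comparing from start:
  Pos 0: 'b' == 'b'
  Pos 1: 'e' != 'o' (stop)
LCP = "b" (length 1)


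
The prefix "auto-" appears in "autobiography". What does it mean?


Prefix: auto-
Example: autobiography = auto- + biography
Meaning = self


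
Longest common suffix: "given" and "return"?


Word 1: "given"
Word 2: "return"
Comparing from end:
  Pos -1: 'n' == 'n'
  Pos -2: 'e' != 'r' (stop)
LCS = "n" (length 1)


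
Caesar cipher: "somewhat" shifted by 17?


Word: "somewhat"
Shift: 17
Each letter → (letter + shift) mod 26:
  's' (18) + 17 = 9 → 'j'
  'o' (14) + 17 = 5 → 'f'
  'm' (12) + 17 = 3 → 'd'
  'e' (4) + 17 = 21 → 'v'
  'w' (22) + 17 = 13 → 'n'
  'h' (7) + 17 = 24 → 'y'
  'a' (0) + 17 = 17 → 'r'
  't' (19) + 17 = 10 → 'k'
Result = "jfdvnyrk"


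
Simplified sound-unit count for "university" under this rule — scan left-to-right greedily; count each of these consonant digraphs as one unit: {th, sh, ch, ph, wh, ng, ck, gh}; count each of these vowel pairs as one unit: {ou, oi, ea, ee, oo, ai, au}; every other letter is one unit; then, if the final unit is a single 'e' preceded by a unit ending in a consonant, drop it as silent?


Word: "university" (10 letters)
Left-to-right scan:
  (1) 'u' (letter)
  (2) 'n' (letter)
  (3) 'i' (letter)
  (4) 'v' (letter)
  (5) 'e' (letter)
  (6) 'r' (letter)
  (7) 's' (letter)
  (8) 'i' (letter)
  (9) 't' (letter)
  (10) 'y' (letter)
Units from scan: 10
Sound units = 10 units


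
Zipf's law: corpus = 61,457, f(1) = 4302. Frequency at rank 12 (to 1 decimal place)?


Zipf's law: f(r) = f(1) / r
f(1) = 4302
f(12) = 4302 / 12
= 358.5 occurrences


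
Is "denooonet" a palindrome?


Word: "denooonet"
Reversed: "tenoooned"
Forward == Backward? denooonet != tenoooned
Palindrome = No


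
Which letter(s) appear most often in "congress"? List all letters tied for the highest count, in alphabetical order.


Word: "congress"
Letter counts:
  'c': 1
  'e': 1
  'g': 1
  'n': 1
  'o': 1
  'r': 1
  's': 2
Maximum count = 2
Most frequent = 's' (2 times each)


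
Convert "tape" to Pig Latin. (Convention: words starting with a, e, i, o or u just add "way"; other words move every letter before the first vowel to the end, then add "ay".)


Word: "tape"
Starts with consonant(s) → move to end, add 'ay'
Consonant cluster: "t"
Pig Latin = "apetay"


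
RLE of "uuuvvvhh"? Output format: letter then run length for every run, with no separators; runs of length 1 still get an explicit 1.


String: "uuuvvvhh"
Scanning for consecutive runs:
  'u' x 3
  'v' x 3
  'h' x 2
RLE = "u3v3h2"


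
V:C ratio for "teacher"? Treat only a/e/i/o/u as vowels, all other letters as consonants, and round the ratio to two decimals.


Word: "teacher"
Vowels (a,e,i,o,u): 3
Consonants: 4
Ratio = 3/4
= 0.75


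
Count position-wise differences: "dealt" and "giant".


Comparing character by character (same length = 5):
  Pos 0: 'd' vs 'g' !=
  Pos 1: 'e' vs 'i' !=
  Pos 2: 'a' vs 'a' =
  Pos 3: 'l' vs 'n' !=
  Pos 4: 't' vs 't' =
Hamming distance = 3


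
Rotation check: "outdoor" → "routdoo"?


Word: "outdoor", Candidate: "routdoo"
Method: check if candidate is substring of word+word
"outdooroutdoor" contains "routdoo"? Yes
Is rotation = Yes


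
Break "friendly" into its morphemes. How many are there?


Word: "friendly"
Morphemes: friend | -ly
Each morpheme carries meaning
= 2 morphemes


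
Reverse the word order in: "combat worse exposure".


Original: "combat worse exposure"
Words (1..n): combat | worse | exposure
Reversed (n..1): exposure | worse | combat
Result = "exposure worse combat"


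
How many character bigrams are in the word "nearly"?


Word: "nearly" (length 6)
Number of 2-grams = length - 2 + 1 = 6 - 2 + 1
= 5


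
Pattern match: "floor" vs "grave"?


Pattern of "floor": [0, 1, 2, 2, 3]
Pattern of "grave": [0, 1, 2, 3, 4]
Patterns do not match
Same pattern = No


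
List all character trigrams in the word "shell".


Word: "shell" (length 5)
Number of trigrams = 5 - 3 + 1 = 3
  Position 0: "she"
  Position 1: "hel"
  Position 2: "ell"
Trigrams = "she", "hel", "ell"


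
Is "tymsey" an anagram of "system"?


Word 1: "system" → sorted: emssty
Word 2: "tymsey" → sorted: emstyy
Same letters? emssty != emstyy
Anagram = No


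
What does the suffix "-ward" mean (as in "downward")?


Suffix: -ward
Example: downward = down + -ward
Meaning = in the direction of


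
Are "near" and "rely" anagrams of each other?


Word 1: "near" → sorted: aenr
Word 2: "rely" → sorted: elry
Same letters? aenr != elry
Anagram = No


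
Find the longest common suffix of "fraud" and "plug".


Word 1: "fraud"
Word 2: "plug"
Comparing from end:
  Pos -1: 'd' != 'g' (stop)
LCS = "" (length 0)


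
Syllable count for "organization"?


Word: "organization"
Syllable breakdown: or · gan · i · za · tion
Counting: 5 parts
= 5 syllables


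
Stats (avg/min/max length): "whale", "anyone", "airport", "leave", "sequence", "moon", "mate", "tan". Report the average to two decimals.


Lengths: "whale"=5, "anyone"=6, "airport"=7, "leave"=5, "sequence"=8, "moon"=4, "mate"=4, "tan"=3
Sum = 42, Count = 8
Average = 42/8 = 5.25
= avg=5.25, min=3, max=8


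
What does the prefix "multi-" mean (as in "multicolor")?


Prefix: multi-
As in: multicolor -> multi- + color
Meaning = many


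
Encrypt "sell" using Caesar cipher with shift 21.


Word: "sell"
Shift: 21
Each letter → (letter + shift) mod 26:
  's' (18) + 21 = 13 → 'n'
  'e' (4) + 21 = 25 → 'z'
  'l' (11) + 21 = 6 → 'g'
  'l' (11) + 21 = 6 → 'g'
Result = "nzgg"


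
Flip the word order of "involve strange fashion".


Original: "involve strange fashion"
Words (1..n): involve | strange | fashion
Reversed (n..1): fashion | strange | involve
Result = "fashion strange involve"


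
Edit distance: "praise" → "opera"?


Word 1: "praise" (length 6)
Word 2: "opera" (length 5)
One optimal edit sequence (insert/delete/substitute each cost 1):
  1. insert 'o'  (+1)
  2. keep 'p'
  3. insert 'e'  (+1)
  4. keep 'r'
  5. keep 'a'
  6. delete 'i'  (+1)
  7. delete 's'  (+1)
  8. delete 'e'  (+1)
Total edit operations: 5
Edit distance = 5


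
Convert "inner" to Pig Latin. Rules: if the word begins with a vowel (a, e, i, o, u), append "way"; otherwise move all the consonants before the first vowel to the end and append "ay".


Word: "inner"
Starts with vowel → add 'way'
Pig Latin = "innerway"


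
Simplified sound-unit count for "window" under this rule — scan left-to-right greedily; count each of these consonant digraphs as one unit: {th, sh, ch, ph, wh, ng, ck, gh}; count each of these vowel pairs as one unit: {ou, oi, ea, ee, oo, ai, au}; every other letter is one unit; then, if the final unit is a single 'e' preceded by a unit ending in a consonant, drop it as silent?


Word: "window" (6 letters)
Left-to-right scan:
  1. 'w' (letter)
  2. 'i' (letter)
  3. 'n' (letter)
  4. 'd' (letter)
  5. 'o' (letter)
  6. 'w' (letter)
Units from scan: 6
Sound units = 6 units


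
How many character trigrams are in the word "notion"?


Word: "notion" (length 6)
Number of 3-grams = length - 3 + 1 = 6 - 3 + 1
= 4


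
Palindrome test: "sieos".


Word: "sieos"
Reversed: "soeis"
Forward == Backward? sieos != soeis
Palindrome = No


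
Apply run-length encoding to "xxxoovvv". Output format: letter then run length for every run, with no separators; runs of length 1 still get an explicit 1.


String: "xxxoovvv"
Scanning for consecutive runs:
  'x' x 3
  'o' x 2
  'v' x 3
RLE = "x3o2v3"


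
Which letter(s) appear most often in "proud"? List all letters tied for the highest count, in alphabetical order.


Word: "proud"
Letter counts:
  'd': 1
  'o': 1
  'p': 1
  'r': 1
  'u': 1
Maximum count = 1
Most frequent = 'd', 'o', 'p', 'r', 'u' (1 time each)


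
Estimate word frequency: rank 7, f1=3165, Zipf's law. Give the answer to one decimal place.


Zipf's law: f(r) = f(1) / r
f(1) = 3165
f(7) = 3165 / 7
= 452.1 occurrences


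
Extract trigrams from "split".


Word: "split" (length 5)
Number of trigrams = 5 - 3 + 1 = 3
  Position 0: "spl"
  Position 1: "pli"
  Position 2: "lit"
Trigrams = "spl", "pli", "lit"


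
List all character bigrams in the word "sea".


Word: "sea" (length 3)
Number of bigrams = 3 - 2 + 1 = 2
  Position 0: "se"
  Position 1: "ea"
Bigrams = "se", "ea"


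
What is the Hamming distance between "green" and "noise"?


Comparing character by character (same length = 5):
  Pos 0: 'g' vs 'n' !=
  Pos 1: 'r' vs 'o' !=
  Pos 2: 'e' vs 'i' !=
  Pos 3: 'e' vs 's' !=
  Pos 4: 'n' vs 'e' !=
Hamming distance = 5


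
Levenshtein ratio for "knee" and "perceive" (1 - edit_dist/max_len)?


Word 1: "knee" (length 4)
Word 2: "perceive" (length 8)
One optimal edit sequence:
  1. insert 'p'  (+1)
  2. insert 'e'  (+1)
  3. substitute 'k' -> 'r'  (+1)
  4. substitute 'n' -> 'c'  (+1)
  5. keep 'e'
  6. insert 'i'  (+1)
  7. insert 'v'  (+1)
  8. keep 'e'
Edit distance = 6
Max length = max(4, 8) = 8
Similarity = 1 - 6/8
= 0.2500


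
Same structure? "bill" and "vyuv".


Pattern of "bill": [0, 1, 2, 2]
Pattern of "vyuv": [0, 1, 2, 0]
Patterns do not match
Same pattern = No


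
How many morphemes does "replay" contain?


Word: "replay"
Morphemes: re- | play
Each morpheme carries meaning
= 2 morphemes


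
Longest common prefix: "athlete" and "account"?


Word 1: "athlete"
Word 2: "account"
Comparing from start:
  Pos 0: 'a' == 'a'
  Pos 1: 't' != 'c' (stop)
LCP = "a" (length 1)


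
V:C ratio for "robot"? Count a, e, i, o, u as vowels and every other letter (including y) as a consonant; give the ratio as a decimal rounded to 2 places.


Word: "robot"
Vowels (a,e,i,o,u): 2
Consonants: 3
Ratio = 2/3
= 0.67


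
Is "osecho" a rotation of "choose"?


Word: "choose", Candidate: "osecho"
Method: check if candidate is substring of word+word
"choosechoose" contains "osecho"? Yes
Is rotation = Yes


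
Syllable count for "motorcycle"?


Word: "motorcycle"
Syllable breakdown: mo · tor · cy · cle
Counting: 4 parts
= 4 syllables


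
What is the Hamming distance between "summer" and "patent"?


Comparing character by character (same length = 6):
  Pos 0: 's' vs 'p' !=
  Pos 1: 'u' vs 'a' !=
  Pos 2: 'm' vs 't' !=
  Pos 3: 'm' vs 'e' !=
  Pos 4: 'e' vs 'n' !=
  Pos 5: 'r' vs 't' !=
Hamming distance = 6


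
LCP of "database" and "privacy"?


Word 1: "database"
Word 2: "privacy"
Comparing from start:
  Pos 0: 'd' != 'p' (stop)
LCP = "" (length 0)


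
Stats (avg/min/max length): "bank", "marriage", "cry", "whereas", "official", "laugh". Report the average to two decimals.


Lengths: "bank"=4, "marriage"=8, "cry"=3, "whereas"=7, "official"=8, "laugh"=5
Sum = 35, Count = 6
Average = 35/6 = 5.83
= avg=5.83, min=3, max=8


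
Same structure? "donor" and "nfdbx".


Pattern of "donor": [0, 1, 2, 1, 3]
Pattern of "nfdbx": [0, 1, 2, 3, 4]
Patterns do not match
Same pattern = No


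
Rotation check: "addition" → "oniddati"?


Word: "addition", Candidate: "oniddati"
Method: check if candidate is substring of word+word
"additionaddition" contains "oniddati"? No
Is rotation = No


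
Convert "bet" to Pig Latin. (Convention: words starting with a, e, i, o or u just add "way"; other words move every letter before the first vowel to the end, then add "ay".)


Word: "bet"
Starts with consonant(s) → move to end, add 'ay'
Consonant cluster: "b"
Pig Latin = "etbay"


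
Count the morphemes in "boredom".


Word: "boredom"
Morphemes: bore + -dom
Each morpheme carries meaning
= 2 morphemes


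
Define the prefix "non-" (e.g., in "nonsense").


Prefix: non-
As in: nonsense -> non- + sense
Meaning = not


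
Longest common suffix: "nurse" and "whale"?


Word 1: "nurse"
Word 2: "whale"
Comparing from end:
  Pos -1: 'e' == 'e'
  Pos -2: 's' != 'l' (stop)
LCS = "e" (length 1)


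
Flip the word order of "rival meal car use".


Original: "rival meal car use"
Words (1..n): rival | meal | car | use
Reversed (n..1): use | car | meal | rival
Result = "use car meal rival"


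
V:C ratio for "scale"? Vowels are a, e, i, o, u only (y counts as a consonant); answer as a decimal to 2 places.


Word: "scale"
Vowels (a,e,i,o,u): 2
Consonants: 3
Ratio = 2/3
= 0.67


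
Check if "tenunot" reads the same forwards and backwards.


Word: "tenunot"
Reversed: "tonunet"
Forward == Backward? tenunot != tonunet
Palindrome = No


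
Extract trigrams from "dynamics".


Word: "dynamics" (length 8)
Number of trigrams = 8 - 3 + 1 = 6
  Position 0: "dyn"
  Position 1: "yna"
  Position 2: "nam"
  Position 3: "ami"
  Position 4: "mic"
  Position 5: "ics"
Trigrams = "dyn", "yna", "nam", "ami", "mic", "ics"


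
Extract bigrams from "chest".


Word: "chest" (length 5)
Number of bigrams = 5 - 2 + 1 = 4
  Position 0: "ch"
  Position 1: "he"
  Position 2: "es"
  Position 3: "st"
Bigrams = "ch", "he", "es", "st"


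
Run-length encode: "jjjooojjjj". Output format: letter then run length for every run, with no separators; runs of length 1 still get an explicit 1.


String: "jjjooojjjj"
Scanning for consecutive runs:
  'j' x 3
  'o' x 3
  'j' x 4
RLE = "j3o3j4"


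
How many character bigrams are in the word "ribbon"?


Word: "ribbon" (length 6)
Number of 2-grams = length - 2 + 1 = 6 - 2 + 1
= 5


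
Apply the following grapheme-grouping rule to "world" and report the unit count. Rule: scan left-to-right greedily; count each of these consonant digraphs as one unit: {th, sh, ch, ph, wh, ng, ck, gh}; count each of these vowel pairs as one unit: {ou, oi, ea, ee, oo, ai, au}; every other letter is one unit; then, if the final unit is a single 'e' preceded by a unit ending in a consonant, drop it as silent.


Word: "world" (5 letters)
Left-to-right scan:
  (1) 'w' (letter)
  (2) 'o' (letter)
  (3) 'r' (letter)
  (4) 'l' (letter)
  (5) 'd' (letter)
Units from scan: 5
Sound units = 5 units


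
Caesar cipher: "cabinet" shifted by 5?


Word: "cabinet"
Shift: 5
Each letter → (letter + shift) mod 26:
  'c' (2) + 5 = 7 → 'h'
  'a' (0) + 5 = 5 → 'f'
  'b' (1) + 5 = 6 → 'g'
  'i' (8) + 5 = 13 → 'n'
  'n' (13) + 5 = 18 → 's'
  'e' (4) + 5 = 9 → 'j'
  't' (19) + 5 = 24 → 'y'
Result = "hfgnsjy"


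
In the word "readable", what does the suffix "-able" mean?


Suffix: -able
Example: readable = read + -able
Meaning = capable of


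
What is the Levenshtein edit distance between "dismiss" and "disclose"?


Word 1: "dismiss" (length 7)
Word 2: "disclose" (length 8)
One optimal edit sequence (insert/delete/substitute each cost 1):
  1. keep 'd'
  2. keep 'i'
  3. keep 's'
  4. insert 'c'  (+1)
  5. substitute 'm' -> 'l'  (+1)
  6. substitute 'i' -> 'o'  (+1)
  7. keep 's'
  8. substitute 's' -> 'e'  (+1)
Total edit operations: 4
Edit distance = 4


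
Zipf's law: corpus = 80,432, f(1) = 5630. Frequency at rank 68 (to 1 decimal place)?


Zipf's law: f(r) = f(1) / r
f(1) = 5630
f(68) = 5630 / 68
= 82.8 occurrences


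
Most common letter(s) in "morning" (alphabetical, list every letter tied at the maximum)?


Word: "morning"
Letter counts:
  'g': 1
  'i': 1
  'm': 1
  'n': 2
  'o': 1
  'r': 1
Maximum count = 2
Most frequent = 'n' (2 times each)


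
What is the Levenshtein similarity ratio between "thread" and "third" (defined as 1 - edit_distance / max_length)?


Word 1: "thread" (length 6)
Word 2: "third" (length 5)
One optimal edit sequence:
  1. keep 't'
  2. keep 'h'
  3. delete 'r'  (+1)
  4. substitute 'e' -> 'i'  (+1)
  5. substitute 'a' -> 'r'  (+1)
  6. keep 'd'
Edit distance = 3
Max length = max(6, 5) = 6
Similarity = 1 - 3/6
= 0.5000


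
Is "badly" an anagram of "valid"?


Word 1: "valid" → sorted: adilv
Word 2: "badly" → sorted: abdly
Same letters? adilv != abdly
Anagram = No


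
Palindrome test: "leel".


Word: "leel"
Reversed: "leel"
Forward == Backward? leel == leel
Palindrome = Yes


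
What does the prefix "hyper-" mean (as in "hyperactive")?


Prefix: hyper-
Example: hyperactive = hyper- + active
Meaning = over / excessive


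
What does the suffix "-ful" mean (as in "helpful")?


Suffix: -ful
As in: helpful -> help + -ful
Meaning = full of


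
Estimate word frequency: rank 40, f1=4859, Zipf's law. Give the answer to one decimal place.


Zipf's law: f(r) = f(1) / r
f(1) = 4859
f(40) = 4859 / 40
= 121.5 occurrences


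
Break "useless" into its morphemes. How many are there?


Word: "useless"
Morphemes: use + -less
Each morpheme carries meaning
= 2 morphemes


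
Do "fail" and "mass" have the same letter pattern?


Pattern of "fail": [0, 1, 2, 3]
Pattern of "mass": [0, 1, 2, 2]
Patterns do not match
Same pattern = No


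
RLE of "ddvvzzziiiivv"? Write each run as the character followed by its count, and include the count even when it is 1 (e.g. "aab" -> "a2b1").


String: "ddvvzzziiiivv"
Scanning for consecutive runs:
  'd' x 2
  'v' x 2
  'z' x 3
  'i' x 4
  'v' x 2
RLE = "d2v2z3i4v2"


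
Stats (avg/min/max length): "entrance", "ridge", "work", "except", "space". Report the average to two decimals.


Lengths: "entrance"=8, "ridge"=5, "work"=4, "except"=6, "space"=5
Sum = 28, Count = 5
Average = 28/5 = 5.60
= avg=5.60, min=4, max=8


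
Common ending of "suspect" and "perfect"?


Word 1: "suspect"
Word 2: "perfect"
Comparing from end:
  Pos -1: 't' == 't'
  Pos -2: 'c' == 'c'
  Pos -3: 'e' == 'e'
  Pos -4: 'p' != 'f' (stop)
LCS = "ect" (length 3)


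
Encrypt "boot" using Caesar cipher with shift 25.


Word: "boot"
Shift: 25
Each letter → (letter + shift) mod 26:
  'b' (1) + 25 = 0 → 'a'
  'o' (14) + 25 = 13 → 'n'
  'o' (14) + 25 = 13 → 'n'
  't' (19) + 25 = 18 → 's'
Result = "anns"


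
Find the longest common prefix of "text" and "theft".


Word 1: "text"
Word 2: "theft"
Comparing from start:
  Pos 0: 't' == 't'
  Pos 1: 'e' != 'h' (stop)
LCP = "t" (length 1)


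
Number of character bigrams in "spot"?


Word: "spot" (length 4)
Number of 2-grams = length - 2 + 1 = 4 - 2 + 1
= 3


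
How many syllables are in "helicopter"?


Word: "helicopter"
Syllable breakdown: hel | i | cop | ter
Counting: 4 parts
= 4 syllables


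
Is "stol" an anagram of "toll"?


Word 1: "toll" → sorted: llot
Word 2: "stol" → sorted: lost
Same letters? llot != lost
Anagram = No


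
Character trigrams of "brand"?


Word: "brand" (length 5)
Number of trigrams = 5 - 3 + 1 = 3
  Position 0: "bra"
  Position 1: "ran"
  Position 2: "and"
Trigrams = "bra", "ran", "and"


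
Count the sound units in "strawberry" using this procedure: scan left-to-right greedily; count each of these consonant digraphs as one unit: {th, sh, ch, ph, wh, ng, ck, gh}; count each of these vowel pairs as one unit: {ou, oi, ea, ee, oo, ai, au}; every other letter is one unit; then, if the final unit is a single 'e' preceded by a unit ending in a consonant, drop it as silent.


Word: "strawberry" (10 letters)
Left-to-right scan:
  1. 's' (letter)
  2. 't' (letter)
  3. 'r' (letter)
  4. 'a' (letter)
  5. 'w' (letter)
  6. 'b' (letter)
  7. 'e' (letter)
  8. 'r' (letter)
  9. 'r' (letter)
  10. 'y' (letter)
Units from scan: 10
Sound units = 10 units


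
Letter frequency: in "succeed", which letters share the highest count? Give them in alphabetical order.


Word: "succeed"
Letter counts:
  'c': 2
  'd': 1
  'e': 2
  's': 1
  'u': 1
Maximum count = 2
Most frequent = 'c', 'e' (2 times each)


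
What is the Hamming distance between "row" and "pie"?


Comparing character by character (same length = 3):
  Pos 0: 'r' vs 'p' !=
  Pos 1: 'o' vs 'i' !=
  Pos 2: 'w' vs 'e' !=
Hamming distance = 3


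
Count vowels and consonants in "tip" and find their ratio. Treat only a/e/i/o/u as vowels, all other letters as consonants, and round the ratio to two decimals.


Word: "tip"
Vowels (a,e,i,o,u): 1
Consonants: 2
Ratio = 1/2
= 0.50


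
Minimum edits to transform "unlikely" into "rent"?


Word 1: "unlikely" (length 8)
Word 2: "rent" (length 4)
One optimal edit sequence (insert/delete/substitute each cost 1):
  1. delete 'u'  (+1)
  2. delete 'n'  (+1)
  3. delete 'l'  (+1)
  4. delete 'i'  (+1)
  5. substitute 'k' -> 'r'  (+1)
  6. keep 'e'
  7. substitute 'l' -> 'n'  (+1)
  8. substitute 'y' -> 't'  (+1)
Total edit operations: 7
Edit distance = 7


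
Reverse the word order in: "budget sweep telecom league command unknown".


Original: "budget sweep telecom league command unknown"
Words (1..n): budget | sweep | telecom | league | command | unknown
Reversed (n..1): unknown | command | league | telecom | sweep | budget
Result = "unknown command league telecom sweep budget"


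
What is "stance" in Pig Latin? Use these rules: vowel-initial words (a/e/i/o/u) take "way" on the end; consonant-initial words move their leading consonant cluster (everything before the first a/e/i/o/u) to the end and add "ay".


Word: "stance"
Starts with consonant(s) → move to end, add 'ay'
Consonant cluster: "st"
Pig Latin = "ancestay"


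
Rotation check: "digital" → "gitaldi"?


Word: "digital", Candidate: "gitaldi"
Method: check if candidate is substring of word+word
"digitaldigital" contains "gitaldi"? Yes
Is rotation = Yes


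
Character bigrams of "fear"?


Word: "fear" (length 4)
Number of bigrams = 4 - 2 + 1 = 3
  Position 0: "fe"
  Position 1: "ea"
  Position 2: "ar"
Bigrams = "fe", "ea", "ar"


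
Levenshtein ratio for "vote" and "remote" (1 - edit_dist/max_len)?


Word 1: "vote" (length 4)
Word 2: "remote" (length 6)
One optimal edit sequence:
  1. insert 'r'  (+1)
  2. insert 'e'  (+1)
  3. substitute 'v' -> 'm'  (+1)
  4. keep 'o'
  5. keep 't'
  6. keep 'e'
Edit distance = 3
Max length = max(4, 6) = 6
Similarity = 1 - 3/6
= 0.5000


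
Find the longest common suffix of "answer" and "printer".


Word 1: "answer"
Word 2: "printer"
Comparing from end:
  Pos -1: 'r' == 'r'
  Pos -2: 'e' == 'e'
  Pos -3: 'w' != 't' (stop)
LCS = "er" (length 2)


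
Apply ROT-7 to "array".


Word: "array"
Shift: 7
Each letter → (letter + shift) mod 26:
  'a' (0) + 7 = 7 → 'h'
  'r' (17) + 7 = 24 → 'y'
  'r' (17) + 7 = 24 → 'y'
  'a' (0) + 7 = 7 → 'h'
  'y' (24) + 7 = 5 → 'f'
Result = "hyyhf"


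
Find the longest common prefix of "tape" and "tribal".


Word 1: "tape"
Word 2: "tribal"
Comparing from start:
  Pos 0: 't' == 't'
  Pos 1: 'a' != 'r' (stop)
LCP = "t" (length 1)


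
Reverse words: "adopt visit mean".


Original: "adopt visit mean"
Words (1..n): adopt | visit | mean
Reversed (n..1): mean | visit | adopt
Result = "mean visit adopt"


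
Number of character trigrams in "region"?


Word: "region" (length 6)
Number of 3-grams = length - 3 + 1 = 6 - 3 + 1
= 4


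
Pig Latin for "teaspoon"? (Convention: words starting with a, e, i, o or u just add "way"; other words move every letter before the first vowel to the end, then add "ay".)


Word: "teaspoon"
Starts with consonant(s) → move to end, add 'ay'
Consonant cluster: "t"
Pig Latin = "easpoontay"


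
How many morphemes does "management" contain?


Word: "management"
Morphemes: manage | -ment
Each morpheme carries meaning
= 2 morphemes


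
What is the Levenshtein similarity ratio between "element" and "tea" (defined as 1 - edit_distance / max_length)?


Word 1: "element" (length 7)
Word 2: "tea" (length 3)
One optimal edit sequence:
  1. delete 'e'  (+1)
  2. delete 'l'  (+1)
  3. delete 'e'  (+1)
  4. substitute 'm' -> 't'  (+1)
  5. keep 'e'
  6. delete 'n'  (+1)
  7. substitute 't' -> 'a'  (+1)
Edit distance = 6
Max length = max(7, 3) = 7
Similarity = 1 - 6/7
= 0.1429


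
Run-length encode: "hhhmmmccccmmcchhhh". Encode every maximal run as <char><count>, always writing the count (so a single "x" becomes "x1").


String: "hhhmmmccccmmcchhhh"
Scanning for consecutive runs:
  'h' x 3
  'm' x 3
  'c' x 4
  'm' x 2
  'c' x 2
  'h' x 4
RLE = "h3m3c4m2c2h4"


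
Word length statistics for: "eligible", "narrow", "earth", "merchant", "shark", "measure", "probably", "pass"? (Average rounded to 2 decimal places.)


Lengths: "eligible"=8, "narrow"=6, "earth"=5, "merchant"=8, "shark"=5, "measure"=7, "probably"=8, "pass"=4
Sum = 51, Count = 8
Average = 51/8 = 6.38
= avg=6.38, min=4, max=8


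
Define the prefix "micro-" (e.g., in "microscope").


Prefix: micro-
As in: microscope -> micro- + scope
Meaning = small


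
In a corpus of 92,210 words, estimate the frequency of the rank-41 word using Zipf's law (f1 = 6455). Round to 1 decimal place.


Zipf's law: f(r) = f(1) / r
f(1) = 6455
f(41) = 6455 / 41
= 157.4 occurrences


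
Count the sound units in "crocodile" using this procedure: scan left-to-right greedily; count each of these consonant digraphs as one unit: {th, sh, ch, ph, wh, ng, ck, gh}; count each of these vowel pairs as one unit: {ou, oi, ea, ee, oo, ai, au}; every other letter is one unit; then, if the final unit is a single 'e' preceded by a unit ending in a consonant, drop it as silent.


Word: "crocodile" (9 letters)
Left-to-right scan:
  (1) 'c' (letter)
  (2) 'r' (letter)
  (3) 'o' (letter)
  (4) 'c' (letter)
  (5) 'o' (letter)
  (6) 'd' (letter)
  (7) 'i' (letter)
  (8) 'l' (letter)
  (9) 'e' (letter)
Units from scan: 9
Final unit is 'e' after a consonant -> drop as silent (-1)
Sound units = 8 units


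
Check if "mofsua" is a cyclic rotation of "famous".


Word: "famous", Candidate: "mofsua"
Method: check if candidate is substring of word+word
"famousfamous" contains "mofsua"? No
Is rotation = No


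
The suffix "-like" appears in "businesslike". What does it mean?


Suffix: -like
Example: businesslike (business + -like)
Meaning = resembling


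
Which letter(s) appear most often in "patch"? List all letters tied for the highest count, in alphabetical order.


Word: "patch"
Letter counts:
  'a': 1
  'c': 1
  'h': 1
  'p': 1
  't': 1
Maximum count = 1
Most frequent = 'a', 'c', 'h', 'p', 't' (1 time each)


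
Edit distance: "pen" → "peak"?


Word 1: "pen" (length 3)
Word 2: "peak" (length 4)
One optimal edit sequence (insert/delete/substitute each cost 1):
  1. keep 'p'
  2. keep 'e'
  3. insert 'a'  (+1)
  4. substitute 'n' -> 'k'  (+1)
Total edit operations: 2
Edit distance = 2


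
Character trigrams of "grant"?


Word: "grant" (length 5)
Number of trigrams = 5 - 3 + 1 = 3
  Position 0: "gra"
  Position 1: "ran"
  Position 2: "ant"
Trigrams = "gra", "ran", "ant"


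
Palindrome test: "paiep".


Word: "paiep"
Reversed: "peiap"
Forward == Backward? paiep != peiap
Palindrome = No


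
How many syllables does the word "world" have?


Word: "world"
Syllable breakdown: world
Counting: 1 part
= 1 syllable


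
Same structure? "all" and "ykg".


Pattern of "all": [0, 1, 1]
Pattern of "ykg": [0, 1, 2]
Patterns do not match
Same pattern = No


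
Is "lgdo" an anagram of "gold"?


Word 1: "gold" → sorted: dglo
Word 2: "lgdo" → sorted: dglo
Same letters? dglo == dglo
Anagram = Yes


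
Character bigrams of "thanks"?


Word: "thanks" (length 6)
Number of bigrams = 6 - 2 + 1 = 5
  Position 0: "th"
  Position 1: "ha"
  Position 2: "an"
  Position 3: "nk"
  Position 4: "ks"
Bigrams = "th", "ha", "an", "nk", "ks"


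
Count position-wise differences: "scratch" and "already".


Comparing character by character (same length = 7):
  Pos 0: 's' vs 'a' !=
  Pos 1: 'c' vs 'l' !=
  Pos 2: 'r' vs 'r' =
  Pos 3: 'a' vs 'e' !=
  Pos 4: 't' vs 'a' !=
  Pos 5: 'c' vs 'd' !=
  Pos 6: 'h' vs 'y' !=
Hamming distance = 6


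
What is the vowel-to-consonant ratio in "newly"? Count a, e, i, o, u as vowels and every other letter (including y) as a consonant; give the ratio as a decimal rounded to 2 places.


Word: "newly"
Vowels (a,e,i,o,u): 1
Consonants: 4
Ratio = 1/4
= 0.25


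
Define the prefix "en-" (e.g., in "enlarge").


Prefix: en-
Example: enlarge = en- + large
Meaning = cause to / put into


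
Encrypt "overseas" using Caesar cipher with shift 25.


Word: "overseas"
Shift: 25
Each letter → (letter + shift) mod 26:
  'o' (14) + 25 = 13 → 'n'
  'v' (21) + 25 = 20 → 'u'
  'e' (4) + 25 = 3 → 'd'
  'r' (17) + 25 = 16 → 'q'
  's' (18) + 25 = 17 → 'r'
  'e' (4) + 25 = 3 → 'd'
  'a' (0) + 25 = 25 → 'z'
  's' (18) + 25 = 17 → 'r'
Result = "nudqrdzr"


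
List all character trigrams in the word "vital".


Word: "vital" (length 5)
Number of trigrams = 5 - 3 + 1 = 3
  Position 0: "vit"
  Position 1: "ita"
  Position 2: "tal"
Trigrams = "vit", "ita", "tal"


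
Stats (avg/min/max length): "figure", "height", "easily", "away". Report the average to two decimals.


Lengths: "figure"=6, "height"=6, "easily"=6, "away"=4
Sum = 22, Count = 4
Average = 22/4 = 5.50
= avg=5.50, min=4, max=6


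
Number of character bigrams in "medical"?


Word: "medical" (length 7)
Number of 2-grams = length - 2 + 1 = 7 - 2 + 1
= 6


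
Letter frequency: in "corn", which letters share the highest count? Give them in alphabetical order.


Word: "corn"
Letter counts:
  'c': 1
  'n': 1
  'o': 1
  'r': 1
Maximum count = 1
Most frequent = 'c', 'n', 'o', 'r' (1 time each)


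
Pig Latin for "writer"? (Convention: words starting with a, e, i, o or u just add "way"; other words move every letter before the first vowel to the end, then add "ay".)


Word: "writer"
Starts with consonant(s) → move to end, add 'ay'
Consonant cluster: "wr"
Pig Latin = "iterwray"


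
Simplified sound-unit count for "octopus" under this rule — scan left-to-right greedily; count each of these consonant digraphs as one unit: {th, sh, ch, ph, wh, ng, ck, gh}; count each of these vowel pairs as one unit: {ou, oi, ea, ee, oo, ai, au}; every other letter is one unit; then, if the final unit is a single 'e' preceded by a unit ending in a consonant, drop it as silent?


Word: "octopus" (7 letters)
Left-to-right scan:
  [1] 'o' (letter)
  [2] 'c' (letter)
  [3] 't' (letter)
  [4] 'o' (letter)
  [5] 'p' (letter)
  [6] 'u' (letter)
  [7] 's' (letter)
Units from scan: 7
Sound units = 7 units


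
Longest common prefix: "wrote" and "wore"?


Word 1: "wrote"
Word 2: "wore"
Comparing from start:
  Pos 0: 'w' == 'w'
  Pos 1: 'r' != 'o' (stop)
LCP = "w" (length 1)


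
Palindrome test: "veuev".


Word: "veuev"
Reversed: "veuev"
Forward == Backward? veuev == veuev
Palindrome = Yes


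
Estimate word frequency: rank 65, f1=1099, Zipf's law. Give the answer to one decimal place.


Zipf's law: f(r) = f(1) / r
f(1) = 1099
f(65) = 1099 / 65
= 16.9 occurrences


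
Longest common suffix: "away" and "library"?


Word 1: "away"
Word 2: "library"
Comparing from end:
  Pos -1: 'y' == 'y'
  Pos -2: 'a' != 'r' (stop)
LCS = "y" (length 1)


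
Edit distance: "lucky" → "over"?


Word 1: "lucky" (length 5)
Word 2: "over" (length 4)
One optimal edit sequence (insert/delete/substitute each cost 1):
  1. delete 'l'  (+1)
  2. substitute 'u' -> 'o'  (+1)
  3. substitute 'c' -> 'v'  (+1)
  4. substitute 'k' -> 'e'  (+1)
  5. substitute 'y' -> 'r'  (+1)
Total edit operations: 5
Edit distance = 5


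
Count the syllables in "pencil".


Word: "pencil"
Syllable breakdown: pen | cil
Counting: 2 parts
= 2 syllables


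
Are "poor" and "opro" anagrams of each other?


Word 1: "poor" → sorted: oopr
Word 2: "opro" → sorted: oopr
Same letters? oopr == oopr
Anagram = Yes


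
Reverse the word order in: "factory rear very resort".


Original: "factory rear very resort"
Words (1..n): factory | rear | very | resort
Reversed (n..1): resort | very | rear | factory
Result = "resort very rear factory"


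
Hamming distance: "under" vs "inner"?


Comparing character by character (same length = 5):
  Pos 0: 'u' vs 'i' !=
  Pos 1: 'n' vs 'n' =
  Pos 2: 'd' vs 'n' !=
  Pos 3: 'e' vs 'e' =
  Pos 4: 'r' vs 'r' =
Hamming distance = 2


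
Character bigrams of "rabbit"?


Word: "rabbit" (length 6)
Number of bigrams = 6 - 2 + 1 = 5
  Position 0: "ra"
  Position 1: "ab"
  Position 2: "bb"
  Position 3: "bi"
  Position 4: "it"
Bigrams = "ra", "ab", "bb", "bi", "it"


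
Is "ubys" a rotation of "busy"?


Word: "busy", Candidate: "ubys"
Method: check if candidate is substring of word+word
"busybusy" contains "ubys"? No
Is rotation = No


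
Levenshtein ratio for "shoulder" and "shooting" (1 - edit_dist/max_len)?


Word 1: "shoulder" (length 8)
Word 2: "shooting" (length 8)
One optimal edit sequence:
  1. keep 's'
  2. keep 'h'
  3. keep 'o'
  4. substitute 'u' -> 'o'  (+1)
  5. substitute 'l' -> 't'  (+1)
  6. substitute 'd' -> 'i'  (+1)
  7. substitute 'e' -> 'n'  (+1)
  8. substitute 'r' -> 'g'  (+1)
Edit distance = 5
Max length = max(8, 8) = 8
Similarity = 1 - 5/8
= 0.3750


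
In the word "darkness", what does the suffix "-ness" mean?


Suffix: -ness
As in: darkness -> dark + -ness
Meaning = state of being


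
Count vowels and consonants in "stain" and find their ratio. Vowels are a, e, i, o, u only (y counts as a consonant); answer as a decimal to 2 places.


Word: "stain"
Vowels (a,e,i,o,u): 2
Consonants: 3
Ratio = 2/3
= 0.67


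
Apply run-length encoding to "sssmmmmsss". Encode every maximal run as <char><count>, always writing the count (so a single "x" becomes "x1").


String: "sssmmmmsss"
Scanning for consecutive runs:
  's' x 3
  'm' x 4
  's' x 3
RLE = "s3m4s3"


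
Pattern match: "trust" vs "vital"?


Pattern of "trust": [0, 1, 2, 3, 0]
Pattern of "vital": [0, 1, 2, 3, 4]
Patterns do not match
Same pattern = No


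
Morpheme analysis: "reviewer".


Word: "reviewer"
Morphemes: re- + view + -er
Each morpheme carries meaning
= 3 morphemes


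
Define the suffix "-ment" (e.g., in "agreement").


Suffix: -ment
Example: agreement (agree + -ment)
Meaning = result of action


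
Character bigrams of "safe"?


Word: "safe" (length 4)
Number of bigrams = 4 - 2 + 1 = 3
  Position 0: "sa"
  Position 1: "af"
  Position 2: "fe"
Bigrams = "sa", "af", "fe"


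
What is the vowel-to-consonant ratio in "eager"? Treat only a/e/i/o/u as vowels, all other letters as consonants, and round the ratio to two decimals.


Word: "eager"
Vowels (a,e,i,o,u): 3
Consonants: 2
Ratio = 3/2
= 1.50


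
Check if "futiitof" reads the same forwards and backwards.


Word: "futiitof"
Reversed: "fotiituf"
Forward == Backward? futiitof != fotiituf
Palindrome = No


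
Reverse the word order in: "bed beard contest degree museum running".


Original: "bed beard contest degree museum running"
Words (1..n): bed | beard | contest | degree | museum | running
Reversed (n..1): running | museum | degree | contest | beard | bed
Result = "running museum degree contest beard bed"


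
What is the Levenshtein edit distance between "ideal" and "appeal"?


Word 1: "ideal" (length 5)
Word 2: "appeal" (length 6)
One optimal edit sequence (insert/delete/substitute each cost 1):
  1. insert 'a'  (+1)
  2. substitute 'i' -> 'p'  (+1)
  3. substitute 'd' -> 'p'  (+1)
  4. keep 'e'
  5. keep 'a'
  6. keep 'l'
Total edit operations: 3
Edit distance = 3


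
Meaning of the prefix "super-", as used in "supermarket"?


Prefix: super-
Example: supermarket (super- + market)
Meaning = above / beyond


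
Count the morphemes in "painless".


Word: "painless"
Morphemes: pain + -less
Each morpheme carries meaning
= 2 morphemes


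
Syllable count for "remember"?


Word: "remember"
Syllable breakdown: re-mem-ber
Counting: 3 parts
= 3 syllables


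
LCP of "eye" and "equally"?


Word 1: "eye"
Word 2: "equally"
Comparing from start:
  Pos 0: 'e' == 'e'
  Pos 1: 'y' != 'q' (stop)
LCP = "e" (length 1)


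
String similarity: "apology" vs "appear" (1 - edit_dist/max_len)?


Word 1: "apology" (length 7)
Word 2: "appear" (length 6)
One optimal edit sequence:
  1. keep 'a'
  2. keep 'p'
  3. delete 'o'  (+1)
  4. substitute 'l' -> 'p'  (+1)
  5. substitute 'o' -> 'e'  (+1)
  6. substitute 'g' -> 'a'  (+1)
  7. substitute 'y' -> 'r'  (+1)
Edit distance = 5
Max length = max(7, 6) = 7
Similarity = 1 - 5/7
= 0.2857


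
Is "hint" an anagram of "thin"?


Word 1: "thin" → sorted: hint
Word 2: "hint" → sorted: hint
Same letters? hint == hint
Anagram = Yes


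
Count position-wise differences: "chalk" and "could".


Comparing character by character (same length = 5):
  Pos 0: 'c' vs 'c' =
  Pos 1: 'h' vs 'o' !=
  Pos 2: 'a' vs 'u' !=
  Pos 3: 'l' vs 'l' =
  Pos 4: 'k' vs 'd' !=
Hamming distance = 3


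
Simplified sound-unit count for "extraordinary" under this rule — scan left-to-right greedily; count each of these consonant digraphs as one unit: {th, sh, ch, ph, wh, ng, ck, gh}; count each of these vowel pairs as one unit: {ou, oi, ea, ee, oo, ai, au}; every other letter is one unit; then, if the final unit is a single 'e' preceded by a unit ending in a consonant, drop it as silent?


Word: "extraordinary" (13 letters)
Left-to-right scan:
  [1] 'e' (letter)
  [2] 'x' (letter)
  [3] 't' (letter)
  [4] 'r' (letter)
  [5] 'a' (letter)
  [6] 'o' (letter)
  [7] 'r' (letter)
  [8] 'd' (letter)
  [9] 'i' (letter)
  [10] 'n' (letter)
  [11] 'a' (letter)
  [12] 'r' (letter)
  [13] 'y' (letter)
Units from scan: 13
Sound units = 13 units


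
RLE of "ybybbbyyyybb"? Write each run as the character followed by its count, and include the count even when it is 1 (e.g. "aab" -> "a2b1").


String: "ybybbbyyyybb"
Scanning for consecutive runs:
  'y' x 1
  'b' x 1
  'y' x 1
  'b' x 3
  'y' x 4
  'b' x 2
RLE = "y1b1y1b3y4b2"


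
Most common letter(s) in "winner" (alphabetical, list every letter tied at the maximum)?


Word: "winner"
Letter counts:
  'e': 1
  'i': 1
  'n': 2
  'r': 1
  'w': 1
Maximum count = 2
Most frequent = 'n' (2 times each)


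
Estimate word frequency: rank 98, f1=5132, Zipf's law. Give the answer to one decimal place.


Zipf's law: f(r) = f(1) / r
f(1) = 5132
f(98) = 5132 / 98
= 52.4 occurrences


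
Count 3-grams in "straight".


Word: "straight" (length 8)
Number of 3-grams = length - 3 + 1 = 8 - 3 + 1
= 6


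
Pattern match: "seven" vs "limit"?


Pattern of "seven": [0, 1, 2, 1, 3]
Pattern of "limit": [0, 1, 2, 1, 3]
Patterns match
Same pattern = Yes


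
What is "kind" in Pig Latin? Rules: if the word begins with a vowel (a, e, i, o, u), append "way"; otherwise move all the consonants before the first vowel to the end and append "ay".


Word: "kind"
Starts with consonant(s) → move to end, add 'ay'
Consonant cluster: "k"
Pig Latin = "indkay"
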